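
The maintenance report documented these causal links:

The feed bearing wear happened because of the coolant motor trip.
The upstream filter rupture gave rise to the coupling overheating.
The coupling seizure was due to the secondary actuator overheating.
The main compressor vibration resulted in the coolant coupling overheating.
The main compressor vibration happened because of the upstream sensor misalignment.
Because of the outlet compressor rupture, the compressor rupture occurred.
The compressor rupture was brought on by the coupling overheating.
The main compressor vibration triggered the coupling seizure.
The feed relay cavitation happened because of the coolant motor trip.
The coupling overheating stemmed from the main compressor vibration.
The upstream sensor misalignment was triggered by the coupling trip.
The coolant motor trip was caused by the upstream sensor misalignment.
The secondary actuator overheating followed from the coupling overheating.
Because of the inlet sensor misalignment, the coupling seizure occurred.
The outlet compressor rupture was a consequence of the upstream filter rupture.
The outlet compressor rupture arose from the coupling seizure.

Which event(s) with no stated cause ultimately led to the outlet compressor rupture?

Tracing upstream from the outlet compressor rupture: the outlet compressor rupture ← the coupling seizure ← the main compressor vibration ← the upstream sensor misalignment ← the coupling trip.
A separate upstream branch: the outlet compressor rupture ← the upstream filter rupture.
A separate upstream branch: the outlet compressor rupture ← the coupling seizure ← the inlet sensor misalignment.
Each of those chain origins has no stated cause.

the coupling trip, the inlet sensor misalignment, the upstream filter rupture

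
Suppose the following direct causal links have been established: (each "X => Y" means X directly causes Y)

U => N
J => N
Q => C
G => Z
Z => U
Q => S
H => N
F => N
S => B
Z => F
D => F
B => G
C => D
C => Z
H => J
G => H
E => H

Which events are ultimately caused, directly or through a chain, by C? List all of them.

Direct effects: Z, D.
2 steps out: F, U.
3 steps out: N.
Not reachable from it: Q, S, B, E, G, H, J.

D, F, N, U, Z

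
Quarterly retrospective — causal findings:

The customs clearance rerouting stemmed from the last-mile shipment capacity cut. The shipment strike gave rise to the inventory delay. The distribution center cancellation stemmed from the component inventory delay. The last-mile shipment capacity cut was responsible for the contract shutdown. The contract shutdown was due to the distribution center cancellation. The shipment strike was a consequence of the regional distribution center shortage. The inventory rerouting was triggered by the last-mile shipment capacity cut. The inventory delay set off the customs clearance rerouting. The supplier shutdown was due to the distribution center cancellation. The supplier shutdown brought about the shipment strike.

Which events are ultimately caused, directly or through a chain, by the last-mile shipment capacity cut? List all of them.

Direct effects: the inventory rerouting, the contract shutdown, the customs clearance rerouting.
Not reachable from it: the regional distribution center shortage, the component inventory delay, the distribution center cancellation, the supplier shutdown, the shipment strike, the inventory delay.

the contract shutdown, the customs clearance rerouting, the inventory rerouting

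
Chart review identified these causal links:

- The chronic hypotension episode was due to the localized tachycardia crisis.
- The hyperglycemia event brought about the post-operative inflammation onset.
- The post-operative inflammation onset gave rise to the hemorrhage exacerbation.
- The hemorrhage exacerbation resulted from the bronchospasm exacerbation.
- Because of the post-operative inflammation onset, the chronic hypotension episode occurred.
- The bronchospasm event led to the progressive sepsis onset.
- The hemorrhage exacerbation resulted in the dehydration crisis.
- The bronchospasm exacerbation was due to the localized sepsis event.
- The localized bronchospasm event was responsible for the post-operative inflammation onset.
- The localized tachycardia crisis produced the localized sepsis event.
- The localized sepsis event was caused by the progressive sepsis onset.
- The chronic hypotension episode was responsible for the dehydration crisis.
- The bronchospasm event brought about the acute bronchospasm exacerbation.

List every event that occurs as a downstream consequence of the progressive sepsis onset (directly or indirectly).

Direct effects: the localized sepsis event.
2 steps out: the bronchospasm exacerbation.
3 steps out: the hemorrhage exacerbation.
4 steps out: the dehydration crisis.
Not reachable from it: the localized tachycardia crisis, the bronchospasm event, the localized bronchospasm event, the acute bronchospasm exacerbation, the hyperglycemia event, the post-operative inflammation onset, the chronic hypotension episode.

the bronchospasm exacerbation, the dehydration crisis, the hemorrhage exacerbation, the localized sepsis event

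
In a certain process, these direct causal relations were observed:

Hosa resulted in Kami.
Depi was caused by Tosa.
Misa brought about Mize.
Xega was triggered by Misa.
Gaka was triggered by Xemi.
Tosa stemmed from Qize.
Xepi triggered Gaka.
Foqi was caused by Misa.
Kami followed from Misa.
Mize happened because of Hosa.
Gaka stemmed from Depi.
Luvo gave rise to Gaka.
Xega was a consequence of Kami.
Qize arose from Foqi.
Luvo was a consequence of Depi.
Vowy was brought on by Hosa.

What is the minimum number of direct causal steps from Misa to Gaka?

Shortest chain: Misa → Foqi → Qize → Tosa → Depi → Gaka.

5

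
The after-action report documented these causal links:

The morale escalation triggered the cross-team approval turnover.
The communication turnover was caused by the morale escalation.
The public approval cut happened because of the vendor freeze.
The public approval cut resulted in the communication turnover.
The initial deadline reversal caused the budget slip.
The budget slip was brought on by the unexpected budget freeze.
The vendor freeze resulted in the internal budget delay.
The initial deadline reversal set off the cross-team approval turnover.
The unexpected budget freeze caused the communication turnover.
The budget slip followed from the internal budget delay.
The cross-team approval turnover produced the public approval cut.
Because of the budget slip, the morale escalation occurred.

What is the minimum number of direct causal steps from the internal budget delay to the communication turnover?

3

Shortest chain: the internal budget delay → the budget slip → the morale escalation → the communication turnover.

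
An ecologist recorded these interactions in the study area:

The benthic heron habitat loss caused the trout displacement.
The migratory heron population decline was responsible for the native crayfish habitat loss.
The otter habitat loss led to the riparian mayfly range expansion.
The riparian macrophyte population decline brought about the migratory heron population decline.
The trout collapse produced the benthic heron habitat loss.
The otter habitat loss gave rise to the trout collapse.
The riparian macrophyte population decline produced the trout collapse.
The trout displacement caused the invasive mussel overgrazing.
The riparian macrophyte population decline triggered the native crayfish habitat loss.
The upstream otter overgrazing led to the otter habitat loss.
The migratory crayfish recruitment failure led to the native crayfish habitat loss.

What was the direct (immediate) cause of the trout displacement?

the benthic heron habitat loss

Upstream contributors include the upstream otter overgrazing, the otter habitat loss, the riparian macrophyte population decline, the trout collapse, but only the benthic heron habitat loss feeds directly into the trout displacement.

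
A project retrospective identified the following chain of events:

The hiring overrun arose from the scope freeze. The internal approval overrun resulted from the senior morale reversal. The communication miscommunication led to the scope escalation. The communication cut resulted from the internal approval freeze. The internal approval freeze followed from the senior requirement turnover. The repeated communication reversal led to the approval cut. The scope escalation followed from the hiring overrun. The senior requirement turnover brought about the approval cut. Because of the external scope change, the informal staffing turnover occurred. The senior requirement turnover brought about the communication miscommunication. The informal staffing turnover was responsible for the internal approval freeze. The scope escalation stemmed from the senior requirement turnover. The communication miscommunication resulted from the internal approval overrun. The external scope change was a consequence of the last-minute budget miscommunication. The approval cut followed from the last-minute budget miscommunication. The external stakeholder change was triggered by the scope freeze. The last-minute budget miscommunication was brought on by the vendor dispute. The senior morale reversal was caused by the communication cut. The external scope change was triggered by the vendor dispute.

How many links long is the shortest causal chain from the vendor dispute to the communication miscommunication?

7

Shortest chain: the vendor dispute → the external scope change → the informal staffing turnover → the internal approval freeze → the communication cut → the senior morale reversal → the internal approval overrun → the communication miscommunication.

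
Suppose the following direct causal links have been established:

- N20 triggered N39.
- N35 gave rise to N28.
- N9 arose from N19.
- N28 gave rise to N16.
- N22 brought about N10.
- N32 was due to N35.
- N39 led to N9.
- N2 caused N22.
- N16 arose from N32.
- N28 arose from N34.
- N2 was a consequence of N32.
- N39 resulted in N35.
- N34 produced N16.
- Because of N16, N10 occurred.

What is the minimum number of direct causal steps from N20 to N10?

5

Shortest chain: N20 → N39 → N35 → N32 → N16 → N10.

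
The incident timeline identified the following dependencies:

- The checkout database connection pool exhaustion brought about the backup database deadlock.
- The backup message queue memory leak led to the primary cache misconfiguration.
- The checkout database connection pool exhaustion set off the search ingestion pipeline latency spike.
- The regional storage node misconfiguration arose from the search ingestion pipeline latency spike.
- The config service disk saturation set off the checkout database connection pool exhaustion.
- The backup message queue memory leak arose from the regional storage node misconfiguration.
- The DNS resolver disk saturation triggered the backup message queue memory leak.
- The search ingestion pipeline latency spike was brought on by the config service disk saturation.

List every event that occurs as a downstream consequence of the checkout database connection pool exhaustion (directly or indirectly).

Direct effects: the search ingestion pipeline latency spike, the backup database deadlock.
2 steps out: the regional storage node misconfiguration.
3 steps out: the backup message queue memory leak.
4 steps out: the primary cache misconfiguration.
Not reachable from it: the config service disk saturation, the DNS resolver disk saturation.

the backup database deadlock, the backup message queue memory leak, the primary cache misconfiguration, the regional storage node misconfiguration, the search ingestion pipeline latency spike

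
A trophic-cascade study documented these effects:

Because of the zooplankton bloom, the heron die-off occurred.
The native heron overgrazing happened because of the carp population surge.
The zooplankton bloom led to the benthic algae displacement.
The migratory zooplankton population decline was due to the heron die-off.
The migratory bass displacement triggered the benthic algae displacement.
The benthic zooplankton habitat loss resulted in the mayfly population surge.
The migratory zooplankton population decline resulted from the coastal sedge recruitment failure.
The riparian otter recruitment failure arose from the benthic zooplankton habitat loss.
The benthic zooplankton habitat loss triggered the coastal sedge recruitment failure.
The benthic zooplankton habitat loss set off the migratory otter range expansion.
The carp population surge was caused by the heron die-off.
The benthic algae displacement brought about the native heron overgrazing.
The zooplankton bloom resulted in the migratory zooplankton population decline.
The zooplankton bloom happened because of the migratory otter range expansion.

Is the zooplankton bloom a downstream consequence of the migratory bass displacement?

No

The migratory bass displacement leads to the benthic algae displacement, the native heron overgrazing; the zooplankton bloom is not among them.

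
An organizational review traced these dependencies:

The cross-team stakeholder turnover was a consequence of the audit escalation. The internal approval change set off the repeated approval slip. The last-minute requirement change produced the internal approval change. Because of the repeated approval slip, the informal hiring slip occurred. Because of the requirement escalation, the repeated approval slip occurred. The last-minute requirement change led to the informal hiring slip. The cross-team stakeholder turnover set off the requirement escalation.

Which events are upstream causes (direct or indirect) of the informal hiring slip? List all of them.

Immediate causes of the informal hiring slip: the last-minute requirement change, the repeated approval slip.
Further upstream: the audit escalation, the internal approval change, the cross-team stakeholder turnover, the requirement escalation.

the audit escalation, the cross-team stakeholder turnover, the internal approval change, the last-minute requirement change, the repeated approval slip, the requirement escalation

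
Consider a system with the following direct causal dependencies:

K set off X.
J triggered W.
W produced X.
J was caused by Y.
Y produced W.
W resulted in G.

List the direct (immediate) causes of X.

Upstream contributors include Y, J, but only K, W feed directly into X.

K, W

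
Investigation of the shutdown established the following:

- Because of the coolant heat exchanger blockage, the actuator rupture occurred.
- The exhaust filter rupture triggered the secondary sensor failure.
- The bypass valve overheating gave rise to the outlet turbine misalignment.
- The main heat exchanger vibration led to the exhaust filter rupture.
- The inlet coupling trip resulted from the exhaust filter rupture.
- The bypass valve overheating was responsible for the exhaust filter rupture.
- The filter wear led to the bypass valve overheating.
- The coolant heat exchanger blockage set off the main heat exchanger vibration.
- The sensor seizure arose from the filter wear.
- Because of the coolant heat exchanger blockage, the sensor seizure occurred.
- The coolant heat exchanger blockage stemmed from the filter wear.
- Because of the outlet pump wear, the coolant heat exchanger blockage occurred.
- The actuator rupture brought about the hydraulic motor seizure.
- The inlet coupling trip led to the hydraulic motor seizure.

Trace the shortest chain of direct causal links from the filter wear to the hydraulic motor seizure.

the filter wear → the coolant heat exchanger blockage → the actuator rupture → the hydraulic motor seizure

the filter wear → the coolant heat exchanger blockage
the coolant heat exchanger blockage → the actuator rupture
the actuator rupture → the hydraulic motor seizure
Length: 3 steps.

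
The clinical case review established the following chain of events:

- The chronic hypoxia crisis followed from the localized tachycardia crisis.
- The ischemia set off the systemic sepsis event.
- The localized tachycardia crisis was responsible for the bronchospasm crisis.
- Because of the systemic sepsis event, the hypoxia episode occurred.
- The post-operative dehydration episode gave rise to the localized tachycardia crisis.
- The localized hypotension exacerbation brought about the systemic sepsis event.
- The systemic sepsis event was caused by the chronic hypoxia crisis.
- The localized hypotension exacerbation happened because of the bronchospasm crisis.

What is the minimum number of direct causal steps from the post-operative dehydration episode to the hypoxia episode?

Shortest chain: the post-operative dehydration episode → the localized tachycardia crisis → the chronic hypoxia crisis → the systemic sepsis event → the hypoxia episode.

4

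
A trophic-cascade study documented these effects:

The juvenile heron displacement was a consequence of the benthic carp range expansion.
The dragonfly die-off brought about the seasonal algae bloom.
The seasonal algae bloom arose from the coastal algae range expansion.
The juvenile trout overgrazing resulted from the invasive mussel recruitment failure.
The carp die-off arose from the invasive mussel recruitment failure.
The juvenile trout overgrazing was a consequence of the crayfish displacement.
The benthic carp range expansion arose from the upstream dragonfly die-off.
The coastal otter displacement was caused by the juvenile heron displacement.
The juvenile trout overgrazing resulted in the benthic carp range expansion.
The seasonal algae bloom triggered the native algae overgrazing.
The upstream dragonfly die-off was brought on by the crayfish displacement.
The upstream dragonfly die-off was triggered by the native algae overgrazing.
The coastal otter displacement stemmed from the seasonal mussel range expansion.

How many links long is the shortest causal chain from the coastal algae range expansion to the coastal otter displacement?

6

Shortest chain: the coastal algae range expansion → the seasonal algae bloom → the native algae overgrazing → the upstream dragonfly die-off → the benthic carp range expansion → the juvenile heron displacement → the coastal otter displacement.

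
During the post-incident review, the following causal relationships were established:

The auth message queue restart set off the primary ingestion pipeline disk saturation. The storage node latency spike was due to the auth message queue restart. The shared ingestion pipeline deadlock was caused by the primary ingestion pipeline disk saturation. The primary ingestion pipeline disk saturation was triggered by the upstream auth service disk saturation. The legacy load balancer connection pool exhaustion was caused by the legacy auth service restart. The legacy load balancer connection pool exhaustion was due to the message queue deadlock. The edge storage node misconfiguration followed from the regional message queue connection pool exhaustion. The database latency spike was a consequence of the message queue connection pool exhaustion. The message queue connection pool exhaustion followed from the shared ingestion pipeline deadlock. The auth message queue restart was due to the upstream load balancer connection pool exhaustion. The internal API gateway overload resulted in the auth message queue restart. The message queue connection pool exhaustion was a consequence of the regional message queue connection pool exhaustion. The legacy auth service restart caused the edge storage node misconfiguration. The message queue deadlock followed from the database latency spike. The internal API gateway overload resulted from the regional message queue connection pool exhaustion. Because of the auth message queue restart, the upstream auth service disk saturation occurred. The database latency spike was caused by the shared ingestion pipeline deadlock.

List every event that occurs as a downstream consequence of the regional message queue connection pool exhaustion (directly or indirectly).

the auth message queue restart, the database latency spike, the edge storage node misconfiguration, the internal API gateway overload, the legacy load balancer connection pool exhaustion, the message queue connection pool exhaustion, the message queue deadlock, the primary ingestion pipeline disk saturation, the shared ingestion pipeline deadlock, the storage node latency spike, the upstream auth service disk saturation

Direct effects: the internal API gateway overload, the edge storage node misconfiguration, the message queue connection pool exhaustion.
2 steps out: the auth message queue restart, the database latency spike.
3 steps out: the storage node latency spike, the upstream auth service disk saturation, the primary ingestion pipeline disk saturation, the message queue deadlock.
4 steps out: the shared ingestion pipeline deadlock, the legacy load balancer connection pool exhaustion.
Not reachable from it: the upstream load balancer connection pool exhaustion, the legacy auth service restart.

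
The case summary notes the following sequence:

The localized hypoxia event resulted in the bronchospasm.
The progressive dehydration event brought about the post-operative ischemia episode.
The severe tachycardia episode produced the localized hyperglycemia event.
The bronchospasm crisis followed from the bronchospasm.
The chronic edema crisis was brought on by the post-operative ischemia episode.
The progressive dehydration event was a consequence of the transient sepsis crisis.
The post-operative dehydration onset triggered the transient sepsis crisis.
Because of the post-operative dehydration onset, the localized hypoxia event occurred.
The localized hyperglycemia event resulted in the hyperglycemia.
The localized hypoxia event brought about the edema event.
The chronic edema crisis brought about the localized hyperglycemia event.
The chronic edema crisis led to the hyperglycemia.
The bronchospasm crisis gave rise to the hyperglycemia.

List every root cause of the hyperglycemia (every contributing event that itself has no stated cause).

the post-operative dehydration onset, the severe tachycardia episode

Tracing upstream from the hyperglycemia: the hyperglycemia ← the bronchospasm crisis ← the bronchospasm ← the localized hypoxia event ← the post-operative dehydration onset.
A separate upstream branch: the hyperglycemia ← the localized hyperglycemia event ← the severe tachycardia episode.
Each of those chain origins has no stated cause.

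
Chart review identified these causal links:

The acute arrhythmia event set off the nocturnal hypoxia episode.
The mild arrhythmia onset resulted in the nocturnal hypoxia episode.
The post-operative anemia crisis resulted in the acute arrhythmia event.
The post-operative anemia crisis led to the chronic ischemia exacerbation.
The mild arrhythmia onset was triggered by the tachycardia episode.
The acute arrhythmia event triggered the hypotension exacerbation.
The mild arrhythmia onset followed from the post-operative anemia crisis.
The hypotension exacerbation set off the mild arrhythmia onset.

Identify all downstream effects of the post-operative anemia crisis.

Direct effects: the acute arrhythmia event, the chronic ischemia exacerbation, the mild arrhythmia onset.
2 steps out: the hypotension exacerbation, the nocturnal hypoxia episode.
Not reachable from it: the tachycardia episode.

the acute arrhythmia event, the chronic ischemia exacerbation, the hypotension exacerbation, the mild arrhythmia onset, the nocturnal hypoxia episode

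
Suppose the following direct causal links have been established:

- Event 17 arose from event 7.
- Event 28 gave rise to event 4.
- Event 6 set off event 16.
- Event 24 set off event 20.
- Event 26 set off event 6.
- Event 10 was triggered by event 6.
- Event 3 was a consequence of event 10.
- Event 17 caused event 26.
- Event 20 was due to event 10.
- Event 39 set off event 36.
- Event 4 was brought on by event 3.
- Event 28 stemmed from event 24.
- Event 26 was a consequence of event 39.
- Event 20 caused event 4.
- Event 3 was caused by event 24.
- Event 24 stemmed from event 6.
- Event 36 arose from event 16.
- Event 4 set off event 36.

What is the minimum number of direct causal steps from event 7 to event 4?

Shortest chain: event 7 → event 17 → event 26 → event 6 → event 24 → event 20 → event 4.

6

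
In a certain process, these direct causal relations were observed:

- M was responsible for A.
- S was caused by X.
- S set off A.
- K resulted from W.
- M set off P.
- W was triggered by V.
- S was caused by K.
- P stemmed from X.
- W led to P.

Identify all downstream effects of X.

Direct effects: P, S.
2 steps out: A.
Not reachable from it: V, W, M, K.

A, P, S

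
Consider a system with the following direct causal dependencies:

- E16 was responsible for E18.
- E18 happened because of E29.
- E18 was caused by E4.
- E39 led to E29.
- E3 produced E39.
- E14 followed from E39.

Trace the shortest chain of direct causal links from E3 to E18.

E3 → E39 → E29 → E18

E3 → E39
E39 → E29
E29 → E18
Length: 3 steps.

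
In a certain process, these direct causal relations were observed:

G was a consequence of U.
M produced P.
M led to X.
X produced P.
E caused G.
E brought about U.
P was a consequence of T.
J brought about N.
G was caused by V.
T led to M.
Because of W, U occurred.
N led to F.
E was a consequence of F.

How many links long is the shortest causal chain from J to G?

Shortest chain: J → N → F → E → G.

4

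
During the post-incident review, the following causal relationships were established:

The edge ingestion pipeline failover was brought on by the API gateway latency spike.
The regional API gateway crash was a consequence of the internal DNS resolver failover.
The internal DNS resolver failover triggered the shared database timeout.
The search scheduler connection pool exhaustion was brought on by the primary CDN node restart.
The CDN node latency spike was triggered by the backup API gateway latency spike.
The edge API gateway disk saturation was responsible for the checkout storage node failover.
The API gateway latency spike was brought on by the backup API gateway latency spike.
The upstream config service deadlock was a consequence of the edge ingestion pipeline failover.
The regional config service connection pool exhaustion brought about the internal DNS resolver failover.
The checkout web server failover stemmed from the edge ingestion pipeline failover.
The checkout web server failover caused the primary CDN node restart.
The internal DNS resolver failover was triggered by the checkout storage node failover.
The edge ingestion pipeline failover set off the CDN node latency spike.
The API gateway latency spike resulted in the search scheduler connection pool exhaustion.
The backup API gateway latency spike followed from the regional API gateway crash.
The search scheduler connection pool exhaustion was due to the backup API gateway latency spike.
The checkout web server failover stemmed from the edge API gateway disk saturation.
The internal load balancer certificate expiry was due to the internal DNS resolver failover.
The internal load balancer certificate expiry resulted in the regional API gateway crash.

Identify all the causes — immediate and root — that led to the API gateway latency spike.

Immediate cause of the API gateway latency spike: the backup API gateway latency spike.
Further upstream: the edge API gateway disk saturation, the checkout storage node failover, the internal DNS resolver failover, the internal load balancer certificate expiry, the regional API gateway crash, the regional config service connection pool exhaustion.

the backup API gateway latency spike, the checkout storage node failover, the edge API gateway disk saturation, the internal DNS resolver failover, the internal load balancer certificate expiry, the regional API gateway crash, the regional config service connection pool exhaustion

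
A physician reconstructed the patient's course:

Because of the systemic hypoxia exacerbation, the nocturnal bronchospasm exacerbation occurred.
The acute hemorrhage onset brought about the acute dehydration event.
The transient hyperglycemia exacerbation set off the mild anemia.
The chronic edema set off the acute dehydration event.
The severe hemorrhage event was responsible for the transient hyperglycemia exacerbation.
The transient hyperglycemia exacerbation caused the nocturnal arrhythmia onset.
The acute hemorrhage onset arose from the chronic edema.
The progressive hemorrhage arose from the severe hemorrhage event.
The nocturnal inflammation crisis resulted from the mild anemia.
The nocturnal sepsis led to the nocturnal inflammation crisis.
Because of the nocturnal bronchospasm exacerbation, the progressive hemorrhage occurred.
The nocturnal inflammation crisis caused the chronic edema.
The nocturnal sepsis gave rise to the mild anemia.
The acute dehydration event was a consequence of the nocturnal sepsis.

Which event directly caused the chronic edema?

Upstream contributors include the severe hemorrhage event, the transient hyperglycemia exacerbation, the nocturnal sepsis, the mild anemia, but only the nocturnal inflammation crisis feeds directly into the chronic edema.

the nocturnal inflammation crisis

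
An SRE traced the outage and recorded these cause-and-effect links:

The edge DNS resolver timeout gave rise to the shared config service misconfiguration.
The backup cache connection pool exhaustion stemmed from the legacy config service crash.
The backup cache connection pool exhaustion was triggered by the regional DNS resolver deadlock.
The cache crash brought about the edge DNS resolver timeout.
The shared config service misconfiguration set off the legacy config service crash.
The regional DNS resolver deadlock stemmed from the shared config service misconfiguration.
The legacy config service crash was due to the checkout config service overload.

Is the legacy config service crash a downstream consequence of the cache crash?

There is a causal chain: the cache crash → the edge DNS resolver timeout → the shared config service misconfiguration → the legacy config service crash.

Yes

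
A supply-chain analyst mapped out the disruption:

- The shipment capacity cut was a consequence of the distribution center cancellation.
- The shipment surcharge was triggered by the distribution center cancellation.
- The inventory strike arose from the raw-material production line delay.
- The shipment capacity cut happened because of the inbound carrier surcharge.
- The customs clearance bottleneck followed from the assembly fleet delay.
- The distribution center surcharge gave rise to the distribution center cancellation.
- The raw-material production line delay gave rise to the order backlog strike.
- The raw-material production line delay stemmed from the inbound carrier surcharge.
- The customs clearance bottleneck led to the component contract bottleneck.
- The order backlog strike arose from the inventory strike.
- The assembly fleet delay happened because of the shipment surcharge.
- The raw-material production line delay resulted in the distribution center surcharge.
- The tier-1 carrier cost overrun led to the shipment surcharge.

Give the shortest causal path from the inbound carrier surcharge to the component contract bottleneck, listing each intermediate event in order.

the inbound carrier surcharge → the raw-material production line delay
the raw-material production line delay → the distribution center surcharge
the distribution center surcharge → the distribution center cancellation
the distribution center cancellation → the shipment surcharge
the shipment surcharge → the assembly fleet delay
the assembly fleet delay → the customs clearance bottleneck
the customs clearance bottleneck → the component contract bottleneck
Length: 7 steps.

the inbound carrier surcharge → the raw-material production line delay → the distribution center surcharge → the distribution center cancellation → the shipment surcharge → the assembly fleet delay → the customs clearance bottleneck → the component contract bottleneck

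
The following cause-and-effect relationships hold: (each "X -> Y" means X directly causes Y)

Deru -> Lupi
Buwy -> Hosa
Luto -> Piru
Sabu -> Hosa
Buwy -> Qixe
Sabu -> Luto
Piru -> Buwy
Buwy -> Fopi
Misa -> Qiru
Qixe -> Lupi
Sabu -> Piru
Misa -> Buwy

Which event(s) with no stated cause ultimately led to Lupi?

Tracing upstream from Lupi: Lupi ← Qixe ← Buwy ← Piru ← Sabu.
A separate upstream branch: Lupi ← Qixe ← Buwy ← Misa.
A separate upstream branch: Lupi ← Deru.
Each of those chain origins has no stated cause.

Deru, Misa, Sabu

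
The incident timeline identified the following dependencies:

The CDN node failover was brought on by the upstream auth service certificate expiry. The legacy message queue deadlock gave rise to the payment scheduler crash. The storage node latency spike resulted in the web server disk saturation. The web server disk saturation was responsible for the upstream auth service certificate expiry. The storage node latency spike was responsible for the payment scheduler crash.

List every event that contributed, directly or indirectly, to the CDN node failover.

the storage node latency spike, the upstream auth service certificate expiry, the web server disk saturation

Immediate cause of the CDN node failover: the upstream auth service certificate expiry.
Further upstream: the storage node latency spike, the web server disk saturation.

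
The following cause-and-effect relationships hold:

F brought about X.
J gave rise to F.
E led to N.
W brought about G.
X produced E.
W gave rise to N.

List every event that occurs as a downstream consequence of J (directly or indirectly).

Direct effects: F.
2 steps out: X.
3 steps out: E.
4 steps out: N.
Not reachable from it: W, G.

E, F, N, X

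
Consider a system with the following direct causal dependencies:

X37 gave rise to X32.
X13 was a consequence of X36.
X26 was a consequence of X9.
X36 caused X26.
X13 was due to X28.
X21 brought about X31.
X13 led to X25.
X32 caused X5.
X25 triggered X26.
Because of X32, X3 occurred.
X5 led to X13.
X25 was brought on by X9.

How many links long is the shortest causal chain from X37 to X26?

5

Shortest chain: X37 → X32 → X5 → X13 → X25 → X26.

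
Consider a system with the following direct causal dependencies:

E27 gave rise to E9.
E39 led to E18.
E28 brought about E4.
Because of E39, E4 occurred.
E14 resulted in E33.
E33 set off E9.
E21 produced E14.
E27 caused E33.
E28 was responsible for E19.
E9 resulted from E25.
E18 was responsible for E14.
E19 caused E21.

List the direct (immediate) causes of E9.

E25, E27, E33

Upstream contributors include E39, E18, E28, E19, E21, E14, but only E25, E27, E33 feed directly into E9.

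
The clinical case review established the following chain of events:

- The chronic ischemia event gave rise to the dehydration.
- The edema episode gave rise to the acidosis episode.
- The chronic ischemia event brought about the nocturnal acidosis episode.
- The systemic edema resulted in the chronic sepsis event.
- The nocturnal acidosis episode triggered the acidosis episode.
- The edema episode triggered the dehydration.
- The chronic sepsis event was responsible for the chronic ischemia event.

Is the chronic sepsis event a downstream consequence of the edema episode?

The edema episode leads to the acidosis episode, the dehydration; the chronic sepsis event is not among them.

No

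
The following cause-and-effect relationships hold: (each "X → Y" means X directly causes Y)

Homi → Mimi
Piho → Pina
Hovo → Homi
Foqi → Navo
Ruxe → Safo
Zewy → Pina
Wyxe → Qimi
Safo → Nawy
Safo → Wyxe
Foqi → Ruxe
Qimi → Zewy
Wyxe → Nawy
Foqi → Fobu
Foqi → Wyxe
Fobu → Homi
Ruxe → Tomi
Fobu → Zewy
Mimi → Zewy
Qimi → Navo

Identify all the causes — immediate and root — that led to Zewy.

Immediate causes of Zewy: Fobu, Mimi, Qimi.
Further upstream: Hovo, Foqi, Ruxe, Safo, Wyxe, Homi.

Fobu, Foqi, Homi, Hovo, Mimi, Qimi, Ruxe, Safo, Wyxe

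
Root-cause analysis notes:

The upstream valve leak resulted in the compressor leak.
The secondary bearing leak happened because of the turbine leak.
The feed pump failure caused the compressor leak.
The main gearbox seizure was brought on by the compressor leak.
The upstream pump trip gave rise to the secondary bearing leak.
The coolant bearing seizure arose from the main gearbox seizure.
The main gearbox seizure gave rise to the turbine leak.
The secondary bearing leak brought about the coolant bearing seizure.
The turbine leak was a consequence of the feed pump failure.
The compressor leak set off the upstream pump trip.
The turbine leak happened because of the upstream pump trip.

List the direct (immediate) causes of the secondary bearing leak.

the turbine leak, the upstream pump trip

Upstream contributors include the feed pump failure, the compressor leak, the main gearbox seizure, the upstream valve leak, but only the turbine leak, the upstream pump trip feed directly into the secondary bearing leak.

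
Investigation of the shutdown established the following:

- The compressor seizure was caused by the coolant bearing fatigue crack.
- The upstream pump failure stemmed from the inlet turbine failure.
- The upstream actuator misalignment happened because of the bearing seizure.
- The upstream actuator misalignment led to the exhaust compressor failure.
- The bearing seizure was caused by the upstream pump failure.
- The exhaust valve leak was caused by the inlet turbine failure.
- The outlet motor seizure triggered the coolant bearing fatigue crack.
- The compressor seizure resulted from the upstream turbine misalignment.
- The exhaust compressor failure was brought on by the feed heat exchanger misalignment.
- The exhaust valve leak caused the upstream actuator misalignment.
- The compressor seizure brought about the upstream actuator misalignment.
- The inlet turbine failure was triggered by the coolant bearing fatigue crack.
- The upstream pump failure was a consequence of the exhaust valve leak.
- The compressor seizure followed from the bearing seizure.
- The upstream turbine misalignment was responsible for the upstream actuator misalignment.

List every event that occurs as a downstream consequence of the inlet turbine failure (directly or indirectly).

Direct effects: the exhaust valve leak, the upstream pump failure.
2 steps out: the bearing seizure, the upstream actuator misalignment.
3 steps out: the compressor seizure, the exhaust compressor failure.
Not reachable from it: the outlet motor seizure, the coolant bearing fatigue crack, the feed heat exchanger misalignment, the upstream turbine misalignment.

the bearing seizure, the compressor seizure, the exhaust compressor failure, the exhaust valve leak, the upstream actuator misalignment, the upstream pump failure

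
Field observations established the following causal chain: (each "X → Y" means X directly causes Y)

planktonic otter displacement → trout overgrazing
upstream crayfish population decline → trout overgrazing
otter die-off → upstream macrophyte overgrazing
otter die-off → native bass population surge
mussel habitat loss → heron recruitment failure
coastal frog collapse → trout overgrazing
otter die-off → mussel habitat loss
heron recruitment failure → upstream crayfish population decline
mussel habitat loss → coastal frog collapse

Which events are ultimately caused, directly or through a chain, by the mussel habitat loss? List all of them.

the coastal frog collapse, the heron recruitment failure, the trout overgrazing, the upstream crayfish population decline

Direct effects: the coastal frog collapse, the heron recruitment failure.
2 steps out: the upstream crayfish population decline, the trout overgrazing.
Not reachable from it: the otter die-off, the upstream macrophyte overgrazing, the planktonic otter displacement, the native bass population surge.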